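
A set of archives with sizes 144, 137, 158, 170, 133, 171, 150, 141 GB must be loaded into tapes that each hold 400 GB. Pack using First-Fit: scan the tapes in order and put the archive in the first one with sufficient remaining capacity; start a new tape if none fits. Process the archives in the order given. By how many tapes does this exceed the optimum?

First-Fit: [144,137] [158,170] [133,171] [150,141] → 4 tapes.
Total size 1204 GB; any packing needs at least ⌈1204/400⌉ = 4 tapes.
So 4 is already optimal.

0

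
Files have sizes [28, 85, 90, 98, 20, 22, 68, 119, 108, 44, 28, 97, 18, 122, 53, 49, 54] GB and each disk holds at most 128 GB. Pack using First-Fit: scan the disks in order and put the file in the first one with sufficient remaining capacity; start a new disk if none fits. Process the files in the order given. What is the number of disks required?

28 GB → disk 1 (remaining 100 GB)
85 GB → disk 1 (remaining 15 GB)
90 GB → disk 2 (remaining 38 GB)
98 GB → disk 3 (remaining 30 GB)
20 GB → disk 2 (remaining 18 GB)
22 GB → disk 3 (remaining 8 GB)
68 GB → disk 4 (remaining 60 GB)
119 GB → disk 5 (remaining 9 GB)
108 GB → disk 6 (remaining 20 GB)
44 GB → disk 4 (remaining 16 GB)
28 GB → disk 7 (remaining 100 GB)
97 GB → disk 7 (remaining 3 GB)
18 GB → disk 2 (remaining 0 GB)
122 GB → disk 8 (remaining 6 GB)
53 GB → disk 9 (remaining 75 GB)
49 GB → disk 9 (remaining 26 GB)
54 GB → disk 10 (remaining 74 GB)
Final disks: [28,85] [90,20,18] [98,22] [68,44] [119] [108] [28,97] [122] [53,49] [54].

10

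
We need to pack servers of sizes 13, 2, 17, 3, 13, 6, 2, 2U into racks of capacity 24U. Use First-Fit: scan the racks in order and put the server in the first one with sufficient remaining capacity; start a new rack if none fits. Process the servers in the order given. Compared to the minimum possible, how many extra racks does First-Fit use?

First-Fit: [13,2,3,6] [17,2,2] [13] → 3 racks.
Total size 58U; any packing needs at least ⌈58/24⌉ = 3 racks.
So 3 is already optimal.

0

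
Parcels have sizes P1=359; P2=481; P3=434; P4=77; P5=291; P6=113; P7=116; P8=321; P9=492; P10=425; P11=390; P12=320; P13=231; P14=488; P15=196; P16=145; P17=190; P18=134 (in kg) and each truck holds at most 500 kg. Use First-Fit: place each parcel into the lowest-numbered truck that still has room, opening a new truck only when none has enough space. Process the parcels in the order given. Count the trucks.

12

P1 (359 kg) → truck 1 (remaining 141 kg)
P2 (481 kg) → truck 2 (remaining 19 kg)
P3 (434 kg) → truck 3 (remaining 66 kg)
P4 (77 kg) → truck 1 (remaining 64 kg)
P5 (291 kg) → truck 4 (remaining 209 kg)
P6 (113 kg) → truck 4 (remaining 96 kg)
P7 (116 kg) → truck 5 (remaining 384 kg)
P8 (321 kg) → truck 5 (remaining 63 kg)
P9 (492 kg) → truck 6 (remaining 8 kg)
P10 (425 kg) → truck 7 (remaining 75 kg)
P11 (390 kg) → truck 8 (remaining 110 kg)
P12 (320 kg) → truck 9 (remaining 180 kg)
P13 (231 kg) → truck 10 (remaining 269 kg)
P14 (488 kg) → truck 11 (remaining 12 kg)
P15 (196 kg) → truck 10 (remaining 73 kg)
P16 (145 kg) → truck 9 (remaining 35 kg)
P17 (190 kg) → truck 12 (remaining 310 kg)
P18 (134 kg) → truck 12 (remaining 176 kg)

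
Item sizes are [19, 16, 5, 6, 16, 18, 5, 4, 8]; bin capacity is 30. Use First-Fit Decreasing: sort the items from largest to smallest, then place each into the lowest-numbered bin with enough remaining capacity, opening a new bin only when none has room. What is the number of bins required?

Sorted descending: 19, 18, 16, 16, 8, 6, 5, 5, 4.
Put 19 in bin 1; 11 remain.
Put 18 in bin 2; 12 remain.
Put 16 in bin 3; 14 remain.
Put 16 in bin 4; 14 remain.
Put 8 in bin 1; 3 remain.
Put 6 in bin 2; 6 remain.
Put 5 in bin 2; 1 remain.
Put 5 in bin 3; 9 remain.
Put 4 in bin 3; 5 remain.

4 bins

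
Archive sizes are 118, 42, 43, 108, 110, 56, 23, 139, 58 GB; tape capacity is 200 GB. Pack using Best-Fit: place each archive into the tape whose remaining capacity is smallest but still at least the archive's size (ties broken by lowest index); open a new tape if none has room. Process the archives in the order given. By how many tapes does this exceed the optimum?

0

Best-Fit: [118,42] [43,108] [110,56,23] [139,58] → 4 tapes.
Total size 697 GB; any packing needs at least ⌈697/200⌉ = 4 tapes.
So 4 is already optimal.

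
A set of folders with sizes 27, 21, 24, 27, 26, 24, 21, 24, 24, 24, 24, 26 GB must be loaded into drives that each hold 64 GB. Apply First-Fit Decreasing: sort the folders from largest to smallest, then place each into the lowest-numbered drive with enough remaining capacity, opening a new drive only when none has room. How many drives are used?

6 drives

Sorted descending: 27, 27, 26, 26, 24, 24, 24, 24, 24, 24, 21, 21.
Put 27 GB in drive 1; 37 GB remain.
Put 27 GB in drive 1; 10 GB remain.
Put 26 GB in drive 2; 38 GB remain.
Put 26 GB in drive 2; 12 GB remain.
Put 24 GB in drive 3; 40 GB remain.
Put 24 GB in drive 3; 16 GB remain.
Put 24 GB in drive 4; 40 GB remain.
Put 24 GB in drive 4; 16 GB remain.
Put 24 GB in drive 5; 40 GB remain.
Put 24 GB in drive 5; 16 GB remain.
Put 21 GB in drive 6; 43 GB remain.
Put 21 GB in drive 6; 22 GB remain.
Final drives: [27,27] [26,26] [24,24] [24,24] [24,24] [21,21].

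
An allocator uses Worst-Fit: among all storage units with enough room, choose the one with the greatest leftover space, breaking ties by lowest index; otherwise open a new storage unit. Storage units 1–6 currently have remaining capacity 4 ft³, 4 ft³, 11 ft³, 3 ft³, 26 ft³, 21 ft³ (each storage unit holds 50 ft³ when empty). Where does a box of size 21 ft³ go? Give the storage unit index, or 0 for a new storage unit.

Storage units with room: storage unit 5 (26 ft³), storage unit 6 (21 ft³).
Most room is storage unit 5 with 26 ft³ free.

5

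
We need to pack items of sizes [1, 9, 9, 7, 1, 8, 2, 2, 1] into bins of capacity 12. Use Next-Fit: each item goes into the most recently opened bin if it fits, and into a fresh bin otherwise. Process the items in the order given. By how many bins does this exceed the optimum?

Next-Fit: [1,9] [9] [7,1] [8,2,2] [1] → 5 bins.
Total size 40; any packing needs at least ⌈40/12⌉ = 4 bins.
An optimal packing achieves that bound: [9,2,1] [9,2,1] [8,1] [7] → 4 bins.
Excess: 5 − 4 = 1.

1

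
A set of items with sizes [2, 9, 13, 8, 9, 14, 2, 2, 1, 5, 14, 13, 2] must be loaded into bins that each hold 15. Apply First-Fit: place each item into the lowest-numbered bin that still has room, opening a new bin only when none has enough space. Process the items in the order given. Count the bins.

7

bin 1: place 2, 13 left
bin 1: place 9, 4 left
bin 2: place 13, 2 left
bin 3: place 8, 7 left
bin 4: place 9, 6 left
bin 5: place 14, 1 left
bin 1: place 2, 2 left
bin 1: place 2, 0 left
bin 2: place 1, 1 left
bin 3: place 5, 2 left
bin 6: place 14, 1 left
bin 7: place 13, 2 left
bin 3: place 2, 0 left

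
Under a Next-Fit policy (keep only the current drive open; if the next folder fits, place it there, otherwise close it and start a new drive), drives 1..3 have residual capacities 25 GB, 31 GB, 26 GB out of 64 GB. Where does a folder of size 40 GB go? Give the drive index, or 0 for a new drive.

Next-Fit only looks at drive 3, which has 26 GB free.
40 GB does not fit, so a new drive is opened.

0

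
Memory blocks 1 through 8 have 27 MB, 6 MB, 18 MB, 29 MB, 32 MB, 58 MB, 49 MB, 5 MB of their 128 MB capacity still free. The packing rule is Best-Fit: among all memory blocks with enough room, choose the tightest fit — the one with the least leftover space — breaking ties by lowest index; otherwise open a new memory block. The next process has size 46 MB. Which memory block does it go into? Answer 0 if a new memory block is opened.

Memory blocks with room: memory block 6 (58 MB), memory block 7 (49 MB).
Tightest fit is memory block 7 with 49 MB free.

7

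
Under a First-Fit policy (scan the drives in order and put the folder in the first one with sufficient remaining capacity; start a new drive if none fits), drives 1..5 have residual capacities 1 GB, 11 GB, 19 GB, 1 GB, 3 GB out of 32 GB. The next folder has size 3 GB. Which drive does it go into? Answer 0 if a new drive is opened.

2

Drives with room: drive 2 (11 GB), drive 3 (19 GB), drive 5 (3 GB).
The first with room is drive 2.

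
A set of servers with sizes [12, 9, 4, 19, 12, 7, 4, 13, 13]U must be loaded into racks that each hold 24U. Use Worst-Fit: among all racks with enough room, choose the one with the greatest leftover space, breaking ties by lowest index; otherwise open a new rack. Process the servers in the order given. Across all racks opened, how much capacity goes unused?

27

12U → rack 1 (remaining 12U)
9U → rack 1 (remaining 3U)
4U → rack 2 (remaining 20U)
19U → rack 2 (remaining 1U)
12U → rack 3 (remaining 12U)
7U → rack 3 (remaining 5U)
4U → rack 3 (remaining 1U)
13U → rack 4 (remaining 11U)
13U → rack 5 (remaining 11U)
5 racks × 24U = 120U; used 93U; unused 27U.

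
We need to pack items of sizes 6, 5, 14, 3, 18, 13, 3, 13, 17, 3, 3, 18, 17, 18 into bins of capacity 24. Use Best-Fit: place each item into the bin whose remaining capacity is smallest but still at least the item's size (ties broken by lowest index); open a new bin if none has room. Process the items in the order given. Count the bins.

8

6 → bin 1 (remaining 18)
5 → bin 1 (remaining 13)
14 → bin 2 (remaining 10)
3 → bin 2 (remaining 7)
18 → bin 3 (remaining 6)
13 → bin 1 (remaining 0)
3 → bin 3 (remaining 3)
13 → bin 4 (remaining 11)
17 → bin 5 (remaining 7)
3 → bin 3 (remaining 0)
3 → bin 2 (remaining 4)
18 → bin 6 (remaining 6)
17 → bin 7 (remaining 7)
18 → bin 8 (remaining 6)
Final bins: [6,5,13] [14,3,3] [18,3,3] [13] [17] [18] [17] [18].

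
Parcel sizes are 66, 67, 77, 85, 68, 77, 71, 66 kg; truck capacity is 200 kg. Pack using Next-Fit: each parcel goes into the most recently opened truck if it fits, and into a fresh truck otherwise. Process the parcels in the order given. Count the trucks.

4 trucks

66 kg → truck 1 (remaining 134 kg)
67 kg → truck 1 (remaining 67 kg)
77 kg → truck 2 (remaining 123 kg)
85 kg → truck 2 (remaining 38 kg)
68 kg → truck 3 (remaining 132 kg)
77 kg → truck 3 (remaining 55 kg)
71 kg → truck 4 (remaining 129 kg)
66 kg → truck 4 (remaining 63 kg)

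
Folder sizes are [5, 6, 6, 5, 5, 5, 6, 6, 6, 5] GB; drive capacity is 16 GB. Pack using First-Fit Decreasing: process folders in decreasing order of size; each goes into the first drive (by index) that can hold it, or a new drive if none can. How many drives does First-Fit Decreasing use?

4

Sorted descending: 6, 6, 6, 6, 6, 5, 5, 5, 5, 5.
drive 1: place 6 GB, 10 GB left
drive 1: place 6 GB, 4 GB left
drive 2: place 6 GB, 10 GB left
drive 2: place 6 GB, 4 GB left
drive 3: place 6 GB, 10 GB left
drive 3: place 5 GB, 5 GB left
drive 3: place 5 GB, 0 GB left
drive 4: place 5 GB, 11 GB left
drive 4: place 5 GB, 6 GB left
drive 4: place 5 GB, 1 GB left
Final drives: [6,6] [6,6] [6,5,5] [5,5,5].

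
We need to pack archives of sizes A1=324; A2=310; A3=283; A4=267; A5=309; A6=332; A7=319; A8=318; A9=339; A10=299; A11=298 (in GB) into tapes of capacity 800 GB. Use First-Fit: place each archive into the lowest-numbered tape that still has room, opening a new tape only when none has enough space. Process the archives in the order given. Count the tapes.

6 tapes

Put A1 (324 GB) in tape 1; 476 GB remain.
Put A2 (310 GB) in tape 1; 166 GB remain.
Put A3 (283 GB) in tape 2; 517 GB remain.
Put A4 (267 GB) in tape 2; 250 GB remain.
Put A5 (309 GB) in tape 3; 491 GB remain.
Put A6 (332 GB) in tape 3; 159 GB remain.
Put A7 (319 GB) in tape 4; 481 GB remain.
Put A8 (318 GB) in tape 4; 163 GB remain.
Put A9 (339 GB) in tape 5; 461 GB remain.
Put A10 (299 GB) in tape 5; 162 GB remain.
Put A11 (298 GB) in tape 6; 502 GB remain.
Final tapes: [324,310] [283,267] [309,332] [319,318] [339,299] [298].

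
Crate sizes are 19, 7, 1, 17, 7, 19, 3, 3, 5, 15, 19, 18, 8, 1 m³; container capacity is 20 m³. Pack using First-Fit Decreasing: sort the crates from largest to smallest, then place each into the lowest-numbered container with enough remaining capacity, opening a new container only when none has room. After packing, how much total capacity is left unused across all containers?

18

Sorted descending: 19, 19, 19, 18, 17, 15, 8, 7, 7, 5, 3, 3, 1, 1.
19 m³ → container 1 (remaining 1 m³)
19 m³ → container 2 (remaining 1 m³)
19 m³ → container 3 (remaining 1 m³)
18 m³ → container 4 (remaining 2 m³)
17 m³ → container 5 (remaining 3 m³)
15 m³ → container 6 (remaining 5 m³)
8 m³ → container 7 (remaining 12 m³)
7 m³ → container 7 (remaining 5 m³)
7 m³ → container 8 (remaining 13 m³)
5 m³ → container 6 (remaining 0 m³)
3 m³ → container 5 (remaining 0 m³)
3 m³ → container 7 (remaining 2 m³)
1 m³ → container 1 (remaining 0 m³)
1 m³ → container 2 (remaining 0 m³)
8 containers × 20 m³ = 160 m³; used 142 m³; unused 18 m³.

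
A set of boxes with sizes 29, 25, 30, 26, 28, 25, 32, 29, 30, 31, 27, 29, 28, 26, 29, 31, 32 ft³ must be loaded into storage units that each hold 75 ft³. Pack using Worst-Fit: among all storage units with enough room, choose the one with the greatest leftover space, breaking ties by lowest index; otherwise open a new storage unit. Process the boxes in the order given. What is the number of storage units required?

9

Put 29 ft³ in storage unit 1; 46 ft³ remain.
Put 25 ft³ in storage unit 1; 21 ft³ remain.
Put 30 ft³ in storage unit 2; 45 ft³ remain.
Put 26 ft³ in storage unit 2; 19 ft³ remain.
Put 28 ft³ in storage unit 3; 47 ft³ remain.
Put 25 ft³ in storage unit 3; 22 ft³ remain.
Put 32 ft³ in storage unit 4; 43 ft³ remain.
Put 29 ft³ in storage unit 4; 14 ft³ remain.
Put 30 ft³ in storage unit 5; 45 ft³ remain.
Put 31 ft³ in storage unit 5; 14 ft³ remain.
Put 27 ft³ in storage unit 6; 48 ft³ remain.
Put 29 ft³ in storage unit 6; 19 ft³ remain.
Put 28 ft³ in storage unit 7; 47 ft³ remain.
Put 26 ft³ in storage unit 7; 21 ft³ remain.
Put 29 ft³ in storage unit 8; 46 ft³ remain.
Put 31 ft³ in storage unit 8; 15 ft³ remain.
Put 32 ft³ in storage unit 9; 43 ft³ remain.
Final storage units: [29,25] [30,26] [28,25] [32,29] [30,31] [27,29] [28,26] [29,31] [32].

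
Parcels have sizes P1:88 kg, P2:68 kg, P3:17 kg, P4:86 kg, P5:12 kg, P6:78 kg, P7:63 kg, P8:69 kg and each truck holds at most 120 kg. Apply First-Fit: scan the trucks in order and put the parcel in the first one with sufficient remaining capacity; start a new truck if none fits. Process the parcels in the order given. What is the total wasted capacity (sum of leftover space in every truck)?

truck 1: place P1 (88 kg), 32 kg left
truck 2: place P2 (68 kg), 52 kg left
truck 1: place P3 (17 kg), 15 kg left
truck 3: place P4 (86 kg), 34 kg left
truck 1: place P5 (12 kg), 3 kg left
truck 4: place P6 (78 kg), 42 kg left
truck 5: place P7 (63 kg), 57 kg left
truck 6: place P8 (69 kg), 51 kg left
6 trucks × 120 kg = 720 kg; used 481 kg; unused 239 kg.

239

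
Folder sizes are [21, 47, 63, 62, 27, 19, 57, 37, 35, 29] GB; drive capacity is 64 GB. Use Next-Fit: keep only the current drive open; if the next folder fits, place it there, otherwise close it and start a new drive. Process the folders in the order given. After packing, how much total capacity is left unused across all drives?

115

drive 1: place 21 GB, 43 GB left
drive 2: place 47 GB, 17 GB left
drive 3: place 63 GB, 1 GB left
drive 4: place 62 GB, 2 GB left
drive 5: place 27 GB, 37 GB left
drive 5: place 19 GB, 18 GB left
drive 6: place 57 GB, 7 GB left
drive 7: place 37 GB, 27 GB left
drive 8: place 35 GB, 29 GB left
drive 8: place 29 GB, 0 GB left
8 drives × 64 GB = 512 GB; used 397 GB; unused 115 GB.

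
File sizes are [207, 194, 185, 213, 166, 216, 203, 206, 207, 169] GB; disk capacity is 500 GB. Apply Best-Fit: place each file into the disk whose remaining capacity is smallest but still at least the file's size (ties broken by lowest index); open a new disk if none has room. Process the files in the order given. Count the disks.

disk 1: place 207 GB, 293 GB left
disk 1: place 194 GB, 99 GB left
disk 2: place 185 GB, 315 GB left
disk 2: place 213 GB, 102 GB left
disk 3: place 166 GB, 334 GB left
disk 3: place 216 GB, 118 GB left
disk 4: place 203 GB, 297 GB left
disk 4: place 206 GB, 91 GB left
disk 5: place 207 GB, 293 GB left
disk 5: place 169 GB, 124 GB left

5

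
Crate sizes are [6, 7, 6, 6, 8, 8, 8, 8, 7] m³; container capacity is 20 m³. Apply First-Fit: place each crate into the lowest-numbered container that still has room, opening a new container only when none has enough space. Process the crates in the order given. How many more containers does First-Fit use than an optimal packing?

First-Fit: [6,7,6] [6,8] [8,8] [8,7] → 4 containers.
Total size 64 m³; any packing needs at least ⌈64/20⌉ = 4 containers.
So 4 is already optimal.

0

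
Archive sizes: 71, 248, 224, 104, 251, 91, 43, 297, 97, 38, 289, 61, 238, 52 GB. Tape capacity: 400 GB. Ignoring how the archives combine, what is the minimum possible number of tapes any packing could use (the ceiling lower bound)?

6 tapes

Total size = 71 + 248 + 224 + 104 + 251 + 91 + 43 + 297 + 97 + 38 + 289 + 61 + 238 + 52 = 2104 GB.
⌈2104 / 400⌉ = 6.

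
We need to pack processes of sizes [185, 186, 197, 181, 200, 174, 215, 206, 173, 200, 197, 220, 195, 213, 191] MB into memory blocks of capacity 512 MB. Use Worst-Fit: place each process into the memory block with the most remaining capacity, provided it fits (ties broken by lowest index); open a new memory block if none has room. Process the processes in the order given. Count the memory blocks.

memory block 1: place 185 MB, 327 MB left
memory block 1: place 186 MB, 141 MB left
memory block 2: place 197 MB, 315 MB left
memory block 2: place 181 MB, 134 MB left
memory block 3: place 200 MB, 312 MB left
memory block 3: place 174 MB, 138 MB left
memory block 4: place 215 MB, 297 MB left
memory block 4: place 206 MB, 91 MB left
memory block 5: place 173 MB, 339 MB left
memory block 5: place 200 MB, 139 MB left
memory block 6: place 197 MB, 315 MB left
memory block 6: place 220 MB, 95 MB left
memory block 7: place 195 MB, 317 MB left
memory block 7: place 213 MB, 104 MB left
memory block 8: place 191 MB, 321 MB left
Final memory blocks: [185,186] [197,181] [200,174] [215,206] [173,200] [197,220] [195,213] [191].

8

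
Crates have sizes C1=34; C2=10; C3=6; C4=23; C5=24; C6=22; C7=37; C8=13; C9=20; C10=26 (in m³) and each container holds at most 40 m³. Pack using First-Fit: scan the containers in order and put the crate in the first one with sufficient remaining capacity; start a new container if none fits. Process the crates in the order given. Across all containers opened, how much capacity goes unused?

C1 (34 m³) → container 1 (remaining 6 m³)
C2 (10 m³) → container 2 (remaining 30 m³)
C3 (6 m³) → container 1 (remaining 0 m³)
C4 (23 m³) → container 2 (remaining 7 m³)
C5 (24 m³) → container 3 (remaining 16 m³)
C6 (22 m³) → container 4 (remaining 18 m³)
C7 (37 m³) → container 5 (remaining 3 m³)
C8 (13 m³) → container 3 (remaining 3 m³)
C9 (20 m³) → container 6 (remaining 20 m³)
C10 (26 m³) → container 7 (remaining 14 m³)
7 containers × 40 m³ = 280 m³; used 215 m³; unused 65 m³.

65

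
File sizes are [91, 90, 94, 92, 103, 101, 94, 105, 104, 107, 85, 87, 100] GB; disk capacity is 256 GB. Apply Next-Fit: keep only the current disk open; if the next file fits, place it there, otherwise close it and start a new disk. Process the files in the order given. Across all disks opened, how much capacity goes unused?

91 GB → disk 1 (remaining 165 GB)
90 GB → disk 1 (remaining 75 GB)
94 GB → disk 2 (remaining 162 GB)
92 GB → disk 2 (remaining 70 GB)
103 GB → disk 3 (remaining 153 GB)
101 GB → disk 3 (remaining 52 GB)
94 GB → disk 4 (remaining 162 GB)
105 GB → disk 4 (remaining 57 GB)
104 GB → disk 5 (remaining 152 GB)
107 GB → disk 5 (remaining 45 GB)
85 GB → disk 6 (remaining 171 GB)
87 GB → disk 6 (remaining 84 GB)
100 GB → disk 7 (remaining 156 GB)
7 disks × 256 GB = 1792 GB; used 1253 GB; unused 539 GB.

539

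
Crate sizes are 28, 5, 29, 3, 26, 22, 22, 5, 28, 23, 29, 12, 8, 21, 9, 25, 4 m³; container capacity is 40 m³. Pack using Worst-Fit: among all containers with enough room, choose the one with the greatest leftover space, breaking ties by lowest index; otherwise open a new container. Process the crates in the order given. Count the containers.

28 m³ → container 1 (remaining 12 m³)
5 m³ → container 1 (remaining 7 m³)
29 m³ → container 2 (remaining 11 m³)
3 m³ → container 2 (remaining 8 m³)
26 m³ → container 3 (remaining 14 m³)
22 m³ → container 4 (remaining 18 m³)
22 m³ → container 5 (remaining 18 m³)
5 m³ → container 4 (remaining 13 m³)
28 m³ → container 6 (remaining 12 m³)
23 m³ → container 7 (remaining 17 m³)
29 m³ → container 8 (remaining 11 m³)
12 m³ → container 5 (remaining 6 m³)
8 m³ → container 7 (remaining 9 m³)
21 m³ → container 9 (remaining 19 m³)
9 m³ → container 9 (remaining 10 m³)
25 m³ → container 10 (remaining 15 m³)
4 m³ → container 10 (remaining 11 m³)
Final containers: [28,5] [29,3] [26] [22,5] [22,12] [28] [23,8] [29] [21,9] [25,4].

10 containers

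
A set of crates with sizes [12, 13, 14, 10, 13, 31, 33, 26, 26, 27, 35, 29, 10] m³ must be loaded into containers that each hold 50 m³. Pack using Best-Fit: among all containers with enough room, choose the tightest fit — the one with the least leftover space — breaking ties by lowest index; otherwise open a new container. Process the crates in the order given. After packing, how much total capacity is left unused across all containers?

container 1: place 12 m³, 38 m³ left
container 1: place 13 m³, 25 m³ left
container 1: place 14 m³, 11 m³ left
container 1: place 10 m³, 1 m³ left
container 2: place 13 m³, 37 m³ left
container 2: place 31 m³, 6 m³ left
container 3: place 33 m³, 17 m³ left
container 4: place 26 m³, 24 m³ left
container 5: place 26 m³, 24 m³ left
container 6: place 27 m³, 23 m³ left
container 7: place 35 m³, 15 m³ left
container 8: place 29 m³, 21 m³ left
container 7: place 10 m³, 5 m³ left
8 containers × 50 m³ = 400 m³; used 279 m³; unused 121 m³.

121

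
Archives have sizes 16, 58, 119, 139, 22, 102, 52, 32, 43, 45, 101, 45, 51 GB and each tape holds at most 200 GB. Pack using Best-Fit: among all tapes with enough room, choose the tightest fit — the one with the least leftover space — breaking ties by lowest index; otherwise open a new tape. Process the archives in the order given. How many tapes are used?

tape 1: place 16 GB, 184 GB left
tape 1: place 58 GB, 126 GB left
tape 1: place 119 GB, 7 GB left
tape 2: place 139 GB, 61 GB left
tape 2: place 22 GB, 39 GB left
tape 3: place 102 GB, 98 GB left
tape 3: place 52 GB, 46 GB left
tape 2: place 32 GB, 7 GB left
tape 3: place 43 GB, 3 GB left
tape 4: place 45 GB, 155 GB left
tape 4: place 101 GB, 54 GB left
tape 4: place 45 GB, 9 GB left
tape 5: place 51 GB, 149 GB left

5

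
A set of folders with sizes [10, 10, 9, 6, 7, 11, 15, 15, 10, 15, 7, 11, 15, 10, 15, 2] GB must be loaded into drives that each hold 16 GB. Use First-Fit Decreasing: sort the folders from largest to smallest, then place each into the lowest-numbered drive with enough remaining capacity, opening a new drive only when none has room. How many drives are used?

13 drives

Sorted descending: 15, 15, 15, 15, 15, 11, 11, 10, 10, 10, 10, 9, 7, 7, 6, 2.
15 GB → drive 1 (remaining 1 GB)
15 GB → drive 2 (remaining 1 GB)
15 GB → drive 3 (remaining 1 GB)
15 GB → drive 4 (remaining 1 GB)
15 GB → drive 5 (remaining 1 GB)
11 GB → drive 6 (remaining 5 GB)
11 GB → drive 7 (remaining 5 GB)
10 GB → drive 8 (remaining 6 GB)
10 GB → drive 9 (remaining 6 GB)
10 GB → drive 10 (remaining 6 GB)
10 GB → drive 11 (remaining 6 GB)
9 GB → drive 12 (remaining 7 GB)
7 GB → drive 12 (remaining 0 GB)
7 GB → drive 13 (remaining 9 GB)
6 GB → drive 8 (remaining 0 GB)
2 GB → drive 6 (remaining 3 GB)
Final drives: [15] [15] [15] [15] [15] [11,2] [11] [10,6] [10] [10] [10] [9,7] [7].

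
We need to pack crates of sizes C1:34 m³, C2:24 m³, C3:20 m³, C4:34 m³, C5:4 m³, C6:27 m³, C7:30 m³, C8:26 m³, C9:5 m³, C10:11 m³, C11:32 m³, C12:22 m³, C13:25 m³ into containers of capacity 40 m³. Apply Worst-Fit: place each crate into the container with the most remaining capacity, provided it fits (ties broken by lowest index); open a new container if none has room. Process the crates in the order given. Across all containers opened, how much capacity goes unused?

106

container 1: place C1 (34 m³), 6 m³ left
container 2: place C2 (24 m³), 16 m³ left
container 3: place C3 (20 m³), 20 m³ left
container 4: place C4 (34 m³), 6 m³ left
container 3: place C5 (4 m³), 16 m³ left
container 5: place C6 (27 m³), 13 m³ left
container 6: place C7 (30 m³), 10 m³ left
container 7: place C8 (26 m³), 14 m³ left
container 2: place C9 (5 m³), 11 m³ left
container 3: place C10 (11 m³), 5 m³ left
container 8: place C11 (32 m³), 8 m³ left
container 9: place C12 (22 m³), 18 m³ left
container 10: place C13 (25 m³), 15 m³ left
10 containers × 40 m³ = 400 m³; used 294 m³; unused 106 m³.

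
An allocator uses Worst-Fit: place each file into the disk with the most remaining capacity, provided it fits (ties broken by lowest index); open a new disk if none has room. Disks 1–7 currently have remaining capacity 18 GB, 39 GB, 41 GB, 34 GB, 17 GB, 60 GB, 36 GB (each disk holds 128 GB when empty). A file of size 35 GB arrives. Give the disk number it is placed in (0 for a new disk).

Disks with room: disk 2 (39 GB), disk 3 (41 GB), disk 6 (60 GB), disk 7 (36 GB).
Most room is disk 6 with 60 GB free.

6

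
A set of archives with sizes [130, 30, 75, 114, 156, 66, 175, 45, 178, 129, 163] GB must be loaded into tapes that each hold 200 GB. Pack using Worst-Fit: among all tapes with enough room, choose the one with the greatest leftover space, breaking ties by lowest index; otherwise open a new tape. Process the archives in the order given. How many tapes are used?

Put 130 GB in tape 1; 70 GB remain.
Put 30 GB in tape 1; 40 GB remain.
Put 75 GB in tape 2; 125 GB remain.
Put 114 GB in tape 2; 11 GB remain.
Put 156 GB in tape 3; 44 GB remain.
Put 66 GB in tape 4; 134 GB remain.
Put 175 GB in tape 5; 25 GB remain.
Put 45 GB in tape 4; 89 GB remain.
Put 178 GB in tape 6; 22 GB remain.
Put 129 GB in tape 7; 71 GB remain.
Put 163 GB in tape 8; 37 GB remain.

8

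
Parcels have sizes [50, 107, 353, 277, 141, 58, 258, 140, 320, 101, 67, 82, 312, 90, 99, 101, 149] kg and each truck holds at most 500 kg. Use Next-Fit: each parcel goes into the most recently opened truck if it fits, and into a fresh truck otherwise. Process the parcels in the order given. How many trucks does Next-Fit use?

7

truck 1: place 50 kg, 450 kg left
truck 1: place 107 kg, 343 kg left
truck 2: place 353 kg, 147 kg left
truck 3: place 277 kg, 223 kg left
truck 3: place 141 kg, 82 kg left
truck 3: place 58 kg, 24 kg left
truck 4: place 258 kg, 242 kg left
truck 4: place 140 kg, 102 kg left
truck 5: place 320 kg, 180 kg left
truck 5: place 101 kg, 79 kg left
truck 5: place 67 kg, 12 kg left
truck 6: place 82 kg, 418 kg left
truck 6: place 312 kg, 106 kg left
truck 6: place 90 kg, 16 kg left
truck 7: place 99 kg, 401 kg left
truck 7: place 101 kg, 300 kg left
truck 7: place 149 kg, 151 kg left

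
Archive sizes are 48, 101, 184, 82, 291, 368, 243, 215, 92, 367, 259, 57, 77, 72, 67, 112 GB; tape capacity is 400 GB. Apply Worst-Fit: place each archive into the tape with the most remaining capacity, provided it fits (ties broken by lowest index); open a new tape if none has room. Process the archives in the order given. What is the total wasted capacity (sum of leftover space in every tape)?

48 GB → tape 1 (remaining 352 GB)
101 GB → tape 1 (remaining 251 GB)
184 GB → tape 1 (remaining 67 GB)
82 GB → tape 2 (remaining 318 GB)
291 GB → tape 2 (remaining 27 GB)
368 GB → tape 3 (remaining 32 GB)
243 GB → tape 4 (remaining 157 GB)
215 GB → tape 5 (remaining 185 GB)
92 GB → tape 5 (remaining 93 GB)
367 GB → tape 6 (remaining 33 GB)
259 GB → tape 7 (remaining 141 GB)
57 GB → tape 4 (remaining 100 GB)
77 GB → tape 7 (remaining 64 GB)
72 GB → tape 4 (remaining 28 GB)
67 GB → tape 5 (remaining 26 GB)
112 GB → tape 8 (remaining 288 GB)
8 tapes × 400 GB = 3200 GB; used 2635 GB; unused 565 GB.

565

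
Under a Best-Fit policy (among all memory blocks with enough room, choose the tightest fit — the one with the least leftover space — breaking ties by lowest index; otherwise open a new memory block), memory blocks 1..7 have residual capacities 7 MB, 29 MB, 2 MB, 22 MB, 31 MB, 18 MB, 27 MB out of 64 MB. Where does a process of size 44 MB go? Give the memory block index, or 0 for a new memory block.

0

No memory block has ≥ 44 MB free, so a new memory block is opened.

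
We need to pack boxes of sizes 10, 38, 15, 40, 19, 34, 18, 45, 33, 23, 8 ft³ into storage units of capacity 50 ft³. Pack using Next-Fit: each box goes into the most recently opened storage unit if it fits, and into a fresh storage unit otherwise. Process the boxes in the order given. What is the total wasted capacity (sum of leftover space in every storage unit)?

10 ft³ → storage unit 1 (remaining 40 ft³)
38 ft³ → storage unit 1 (remaining 2 ft³)
15 ft³ → storage unit 2 (remaining 35 ft³)
40 ft³ → storage unit 3 (remaining 10 ft³)
19 ft³ → storage unit 4 (remaining 31 ft³)
34 ft³ → storage unit 5 (remaining 16 ft³)
18 ft³ → storage unit 6 (remaining 32 ft³)
45 ft³ → storage unit 7 (remaining 5 ft³)
33 ft³ → storage unit 8 (remaining 17 ft³)
23 ft³ → storage unit 9 (remaining 27 ft³)
8 ft³ → storage unit 9 (remaining 19 ft³)
9 storage units × 50 ft³ = 450 ft³; used 283 ft³; unused 167 ft³.

167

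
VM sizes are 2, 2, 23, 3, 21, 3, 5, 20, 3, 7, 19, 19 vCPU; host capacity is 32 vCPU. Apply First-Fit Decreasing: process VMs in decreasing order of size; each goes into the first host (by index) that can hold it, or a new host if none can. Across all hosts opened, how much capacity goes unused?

Sorted descending: 23, 21, 20, 19, 19, 7, 5, 3, 3, 3, 2, 2.
23 vCPU → host 1 (remaining 9 vCPU)
21 vCPU → host 2 (remaining 11 vCPU)
20 vCPU → host 3 (remaining 12 vCPU)
19 vCPU → host 4 (remaining 13 vCPU)
19 vCPU → host 5 (remaining 13 vCPU)
7 vCPU → host 1 (remaining 2 vCPU)
5 vCPU → host 2 (remaining 6 vCPU)
3 vCPU → host 2 (remaining 3 vCPU)
3 vCPU → host 2 (remaining 0 vCPU)
3 vCPU → host 3 (remaining 9 vCPU)
2 vCPU → host 1 (remaining 0 vCPU)
2 vCPU → host 3 (remaining 7 vCPU)
5 hosts × 32 vCPU = 160 vCPU; used 127 vCPU; unused 33 vCPU.

33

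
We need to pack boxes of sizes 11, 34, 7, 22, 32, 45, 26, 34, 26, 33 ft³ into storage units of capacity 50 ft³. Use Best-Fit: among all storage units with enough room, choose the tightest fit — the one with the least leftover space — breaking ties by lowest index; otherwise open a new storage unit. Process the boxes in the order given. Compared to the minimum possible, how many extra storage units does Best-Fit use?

1

Best-Fit: [11,34] [7,22] [32] [45] [26] [34] [26] [33] → 8 storage units.
7 boxes exceed 25 ft³ (half the capacity), and no two of those can share a storage unit, so at least 7 storage units are needed.
An optimal packing achieves that bound: [45] [34,11] [34,7] [33] [32] [26,22] [26] → 7 storage units.
Excess: 8 − 7 = 1.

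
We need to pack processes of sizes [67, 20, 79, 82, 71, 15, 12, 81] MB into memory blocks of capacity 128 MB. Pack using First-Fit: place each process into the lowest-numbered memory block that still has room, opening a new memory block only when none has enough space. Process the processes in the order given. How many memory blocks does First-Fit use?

Put 67 MB in memory block 1; 61 MB remain.
Put 20 MB in memory block 1; 41 MB remain.
Put 79 MB in memory block 2; 49 MB remain.
Put 82 MB in memory block 3; 46 MB remain.
Put 71 MB in memory block 4; 57 MB remain.
Put 15 MB in memory block 1; 26 MB remain.
Put 12 MB in memory block 1; 14 MB remain.
Put 81 MB in memory block 5; 47 MB remain.

5 memory blocks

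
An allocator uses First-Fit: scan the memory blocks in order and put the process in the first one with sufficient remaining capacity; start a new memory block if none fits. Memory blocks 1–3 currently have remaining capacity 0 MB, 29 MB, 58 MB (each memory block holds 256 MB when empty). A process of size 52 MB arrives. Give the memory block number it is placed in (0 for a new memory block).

Memory blocks with room: memory block 3 (58 MB).
The first with room is memory block 3.

3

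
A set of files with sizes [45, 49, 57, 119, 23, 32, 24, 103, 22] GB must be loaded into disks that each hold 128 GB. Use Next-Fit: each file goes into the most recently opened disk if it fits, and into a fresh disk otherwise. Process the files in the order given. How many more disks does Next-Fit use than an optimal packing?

1

Next-Fit: [45,49] [57] [119] [23,32,24] [103,22] → 5 disks.
Total size 474 GB; any packing needs at least ⌈474/128⌉ = 4 disks.
An optimal packing achieves that bound: [119] [103,24] [57,49,22] [45,32,23] → 4 disks.
Excess: 5 − 4 = 1.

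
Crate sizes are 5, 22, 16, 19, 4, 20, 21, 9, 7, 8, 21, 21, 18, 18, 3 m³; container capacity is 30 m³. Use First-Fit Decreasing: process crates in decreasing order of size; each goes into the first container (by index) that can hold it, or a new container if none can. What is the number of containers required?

Sorted descending: 22, 21, 21, 21, 20, 19, 18, 18, 16, 9, 8, 7, 5, 4, 3.
Put 22 m³ in container 1; 8 m³ remain.
Put 21 m³ in container 2; 9 m³ remain.
Put 21 m³ in container 3; 9 m³ remain.
Put 21 m³ in container 4; 9 m³ remain.
Put 20 m³ in container 5; 10 m³ remain.
Put 19 m³ in container 6; 11 m³ remain.
Put 18 m³ in container 7; 12 m³ remain.
Put 18 m³ in container 8; 12 m³ remain.
Put 16 m³ in container 9; 14 m³ remain.
Put 9 m³ in container 2; 0 m³ remain.
Put 8 m³ in container 1; 0 m³ remain.
Put 7 m³ in container 3; 2 m³ remain.
Put 5 m³ in container 4; 4 m³ remain.
Put 4 m³ in container 4; 0 m³ remain.
Put 3 m³ in container 5; 7 m³ remain.
Final containers: [22,8] [21,9] [21,7] [21,5,4] [20,3] [19] [18] [18] [16].

9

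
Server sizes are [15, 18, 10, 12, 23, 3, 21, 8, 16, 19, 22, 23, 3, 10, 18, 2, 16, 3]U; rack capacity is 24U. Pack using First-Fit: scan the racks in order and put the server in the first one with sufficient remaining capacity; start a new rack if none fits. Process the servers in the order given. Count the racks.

Put 15U in rack 1; 9U remain.
Put 18U in rack 2; 6U remain.
Put 10U in rack 3; 14U remain.
Put 12U in rack 3; 2U remain.
Put 23U in rack 4; 1U remain.
Put 3U in rack 1; 6U remain.
Put 21U in rack 5; 3U remain.
Put 8U in rack 6; 16U remain.
Put 16U in rack 6; 0U remain.
Put 19U in rack 7; 5U remain.
Put 22U in rack 8; 2U remain.
Put 23U in rack 9; 1U remain.
Put 3U in rack 1; 3U remain.
Put 10U in rack 10; 14U remain.
Put 18U in rack 11; 6U remain.
Put 2U in rack 1; 1U remain.
Put 16U in rack 12; 8U remain.
Put 3U in rack 2; 3U remain.
Final racks: [15,3,3,2] [18,3] [10,12] [23] [21] [8,16] [19] [22] [23] [10] [18] [16].

12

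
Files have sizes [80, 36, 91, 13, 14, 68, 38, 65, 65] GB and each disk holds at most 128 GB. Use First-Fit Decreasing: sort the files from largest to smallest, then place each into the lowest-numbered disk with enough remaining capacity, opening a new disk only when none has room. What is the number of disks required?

Sorted descending: 91, 80, 68, 65, 65, 38, 36, 14, 13.
Put 91 GB in disk 1; 37 GB remain.
Put 80 GB in disk 2; 48 GB remain.
Put 68 GB in disk 3; 60 GB remain.
Put 65 GB in disk 4; 63 GB remain.
Put 65 GB in disk 5; 63 GB remain.
Put 38 GB in disk 2; 10 GB remain.
Put 36 GB in disk 1; 1 GB remain.
Put 14 GB in disk 3; 46 GB remain.
Put 13 GB in disk 3; 33 GB remain.

5 disks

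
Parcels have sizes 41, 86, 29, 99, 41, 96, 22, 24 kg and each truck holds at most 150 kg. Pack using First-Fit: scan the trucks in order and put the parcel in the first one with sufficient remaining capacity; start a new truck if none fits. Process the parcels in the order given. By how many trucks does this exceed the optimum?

First-Fit: [41,86,22] [29,99] [41,96] [24] → 4 trucks.
Total size 438 kg; any packing needs at least ⌈438/150⌉ = 3 trucks.
An optimal packing achieves that bound: [99,41] [96,29,24] [86,41,22] → 3 trucks.
Excess: 4 − 3 = 1.

1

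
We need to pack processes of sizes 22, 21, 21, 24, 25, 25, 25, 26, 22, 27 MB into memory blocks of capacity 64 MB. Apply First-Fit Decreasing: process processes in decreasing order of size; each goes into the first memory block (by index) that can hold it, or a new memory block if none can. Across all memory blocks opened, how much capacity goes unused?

82

Sorted descending: 27, 26, 25, 25, 25, 24, 22, 22, 21, 21.
27 MB → memory block 1 (remaining 37 MB)
26 MB → memory block 1 (remaining 11 MB)
25 MB → memory block 2 (remaining 39 MB)
25 MB → memory block 2 (remaining 14 MB)
25 MB → memory block 3 (remaining 39 MB)
24 MB → memory block 3 (remaining 15 MB)
22 MB → memory block 4 (remaining 42 MB)
22 MB → memory block 4 (remaining 20 MB)
21 MB → memory block 5 (remaining 43 MB)
21 MB → memory block 5 (remaining 22 MB)
5 memory blocks × 64 MB = 320 MB; used 238 MB; unused 82 MB.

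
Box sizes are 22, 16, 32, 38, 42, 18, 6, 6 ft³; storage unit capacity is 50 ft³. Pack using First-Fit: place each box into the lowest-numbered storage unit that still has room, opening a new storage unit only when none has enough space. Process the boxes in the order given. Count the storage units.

4

Put 22 ft³ in storage unit 1; 28 ft³ remain.
Put 16 ft³ in storage unit 1; 12 ft³ remain.
Put 32 ft³ in storage unit 2; 18 ft³ remain.
Put 38 ft³ in storage unit 3; 12 ft³ remain.
Put 42 ft³ in storage unit 4; 8 ft³ remain.
Put 18 ft³ in storage unit 2; 0 ft³ remain.
Put 6 ft³ in storage unit 1; 6 ft³ remain.
Put 6 ft³ in storage unit 1; 0 ft³ remain.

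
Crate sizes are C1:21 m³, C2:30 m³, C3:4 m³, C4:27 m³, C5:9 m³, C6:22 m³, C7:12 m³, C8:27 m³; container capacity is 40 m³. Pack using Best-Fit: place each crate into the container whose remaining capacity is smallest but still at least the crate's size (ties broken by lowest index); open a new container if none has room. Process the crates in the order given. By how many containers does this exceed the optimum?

Best-Fit: [21] [30,4] [27,9] [22,12] [27] → 5 containers.
5 crates exceed 20 m³ (half the capacity), and no two of those can share a container, so at least 5 containers are needed.
So 5 is already optimal.

0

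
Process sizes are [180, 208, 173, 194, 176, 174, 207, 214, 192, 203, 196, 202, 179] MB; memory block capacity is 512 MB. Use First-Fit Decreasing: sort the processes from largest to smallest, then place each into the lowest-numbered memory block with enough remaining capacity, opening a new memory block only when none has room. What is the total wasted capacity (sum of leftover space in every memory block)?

1086

Sorted descending: 214, 208, 207, 203, 202, 196, 194, 192, 180, 179, 176, 174, 173.
214 MB → memory block 1 (remaining 298 MB)
208 MB → memory block 1 (remaining 90 MB)
207 MB → memory block 2 (remaining 305 MB)
203 MB → memory block 2 (remaining 102 MB)
202 MB → memory block 3 (remaining 310 MB)
196 MB → memory block 3 (remaining 114 MB)
194 MB → memory block 4 (remaining 318 MB)
192 MB → memory block 4 (remaining 126 MB)
180 MB → memory block 5 (remaining 332 MB)
179 MB → memory block 5 (remaining 153 MB)
176 MB → memory block 6 (remaining 336 MB)
174 MB → memory block 6 (remaining 162 MB)
173 MB → memory block 7 (remaining 339 MB)
7 memory blocks × 512 MB = 3584 MB; used 2498 MB; unused 1086 MB.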